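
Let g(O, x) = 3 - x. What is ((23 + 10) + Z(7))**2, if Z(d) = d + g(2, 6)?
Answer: 1369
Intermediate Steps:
Z(d) = -3 + d (Z(d) = d + (3 - 1*6) = d + (3 - 6) = d - 3 = -3 + d)
((23 + 10) + Z(7))**2 = ((23 + 10) + (-3 + 7))**2 = (33 + 4)**2 = 37**2 = 1369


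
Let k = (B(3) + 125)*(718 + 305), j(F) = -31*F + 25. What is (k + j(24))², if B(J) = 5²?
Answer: 23326758361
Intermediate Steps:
j(F) = 25 - 31*F
B(J) = 25
k = 153450 (k = (25 + 125)*(718 + 305) = 150*1023 = 153450)
(k + j(24))² = (153450 + (25 - 31*24))² = (153450 + (25 - 744))² = (153450 - 719)² = 152731² = 23326758361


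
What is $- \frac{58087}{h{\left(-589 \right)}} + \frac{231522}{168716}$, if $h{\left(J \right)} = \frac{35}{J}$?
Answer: $\frac{2886164804629}{2952530} \approx 9.7752 \cdot 10^{5}$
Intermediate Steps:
$- \frac{58087}{h{\left(-589 \right)}} + \frac{231522}{168716} = - \frac{58087}{35 \frac{1}{-589}} + \frac{231522}{168716} = - \frac{58087}{35 \left(- \frac{1}{589}\right)} + 231522 \cdot \frac{1}{168716} = - \frac{58087}{- \frac{35}{589}} + \frac{115761}{84358} = \left(-58087\right) \left(- \frac{589}{35}\right) + \frac{115761}{84358} = \frac{34213243}{35} + \frac{115761}{84358} = \frac{2886164804629}{2952530}$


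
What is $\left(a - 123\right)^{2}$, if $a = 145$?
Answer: $484$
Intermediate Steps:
$\left(a - 123\right)^{2} = \left(145 - 123\right)^{2} = 22^{2} = 484$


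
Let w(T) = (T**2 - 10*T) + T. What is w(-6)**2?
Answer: 8100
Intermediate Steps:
w(T) = T**2 - 9*T
w(-6)**2 = (-6*(-9 - 6))**2 = (-6*(-15))**2 = 90**2 = 8100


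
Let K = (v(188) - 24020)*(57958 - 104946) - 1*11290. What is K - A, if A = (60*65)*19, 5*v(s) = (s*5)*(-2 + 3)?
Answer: 1119732626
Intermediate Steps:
v(s) = s (v(s) = ((s*5)*(-2 + 3))/5 = ((5*s)*1)/5 = (5*s)/5 = s)
A = 74100 (A = 3900*19 = 74100)
K = 1119806726 (K = (188 - 24020)*(57958 - 104946) - 1*11290 = -23832*(-46988) - 11290 = 1119818016 - 11290 = 1119806726)
K - A = 1119806726 - 1*74100 = 1119806726 - 74100 = 1119732626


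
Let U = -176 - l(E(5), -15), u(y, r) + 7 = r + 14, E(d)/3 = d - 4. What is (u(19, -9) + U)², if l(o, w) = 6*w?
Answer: 7744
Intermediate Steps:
E(d) = -12 + 3*d (E(d) = 3*(d - 4) = 3*(-4 + d) = -12 + 3*d)
u(y, r) = 7 + r (u(y, r) = -7 + (r + 14) = -7 + (14 + r) = 7 + r)
U = -86 (U = -176 - 6*(-15) = -176 - 1*(-90) = -176 + 90 = -86)
(u(19, -9) + U)² = ((7 - 9) - 86)² = (-2 - 86)² = (-88)² = 7744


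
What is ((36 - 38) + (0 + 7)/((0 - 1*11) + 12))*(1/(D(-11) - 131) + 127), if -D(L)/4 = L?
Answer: 55240/87 ≈ 634.94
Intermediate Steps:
D(L) = -4*L
((36 - 38) + (0 + 7)/((0 - 1*11) + 12))*(1/(D(-11) - 131) + 127) = ((36 - 38) + (0 + 7)/((0 - 1*11) + 12))*(1/(-4*(-11) - 131) + 127) = (-2 + 7/((0 - 11) + 12))*(1/(44 - 131) + 127) = (-2 + 7/(-11 + 12))*(1/(-87) + 127) = (-2 + 7/1)*(-1/87 + 127) = (-2 + 7*1)*(11048/87) = (-2 + 7)*(11048/87) = 5*(11048/87) = 55240/87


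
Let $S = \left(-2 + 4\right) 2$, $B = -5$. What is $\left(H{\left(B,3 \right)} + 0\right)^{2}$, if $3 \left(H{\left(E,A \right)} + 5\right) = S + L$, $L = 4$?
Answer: $\frac{49}{9} \approx 5.4444$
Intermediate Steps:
$S = 4$ ($S = 2 \cdot 2 = 4$)
$H{\left(E,A \right)} = - \frac{7}{3}$ ($H{\left(E,A \right)} = -5 + \frac{4 + 4}{3} = -5 + \frac{1}{3} \cdot 8 = -5 + \frac{8}{3} = - \frac{7}{3}$)
$\left(H{\left(B,3 \right)} + 0\right)^{2} = \left(- \frac{7}{3} + 0\right)^{2} = \left(- \frac{7}{3}\right)^{2} = \frac{49}{9}$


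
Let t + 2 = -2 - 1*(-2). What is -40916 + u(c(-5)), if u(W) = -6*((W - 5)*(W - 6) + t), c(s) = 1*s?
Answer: -41564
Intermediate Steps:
c(s) = s
t = -2 (t = -2 + (-2 - 1*(-2)) = -2 + (-2 + 2) = -2 + 0 = -2)
u(W) = 12 - 6*(-6 + W)*(-5 + W) (u(W) = -6*((W - 5)*(W - 6) - 2) = -6*((-5 + W)*(-6 + W) - 2) = -6*((-6 + W)*(-5 + W) - 2) = -6*(-2 + (-6 + W)*(-5 + W)) = 12 - 6*(-6 + W)*(-5 + W))
-40916 + u(c(-5)) = -40916 + (-168 - 6*(-5)² + 66*(-5)) = -40916 + (-168 - 6*25 - 330) = -40916 + (-168 - 150 - 330) = -40916 - 648 = -41564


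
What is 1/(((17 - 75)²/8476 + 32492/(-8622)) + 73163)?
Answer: 9135009/668313863744 ≈ 1.3669e-5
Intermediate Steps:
1/(((17 - 75)²/8476 + 32492/(-8622)) + 73163) = 1/(((-58)²*(1/8476) + 32492*(-1/8622)) + 73163) = 1/((3364*(1/8476) - 16246/4311) + 73163) = 1/((841/2119 - 16246/4311) + 73163) = 1/(-30799723/9135009 + 73163) = 1/(668313863744/9135009) = 9135009/668313863744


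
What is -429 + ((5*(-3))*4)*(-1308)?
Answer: 78051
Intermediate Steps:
-429 + ((5*(-3))*4)*(-1308) = -429 - 15*4*(-1308) = -429 - 60*(-1308) = -429 + 78480 = 78051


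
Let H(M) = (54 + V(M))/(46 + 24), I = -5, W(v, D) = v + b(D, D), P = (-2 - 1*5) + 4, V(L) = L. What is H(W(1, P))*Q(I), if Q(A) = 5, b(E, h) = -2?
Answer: 53/14 ≈ 3.7857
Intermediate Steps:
P = -3 (P = (-2 - 5) + 4 = -7 + 4 = -3)
W(v, D) = -2 + v (W(v, D) = v - 2 = -2 + v)
H(M) = 27/35 + M/70 (H(M) = (54 + M)/(46 + 24) = (54 + M)/70 = (54 + M)*(1/70) = 27/35 + M/70)
H(W(1, P))*Q(I) = (27/35 + (-2 + 1)/70)*5 = (27/35 + (1/70)*(-1))*5 = (27/35 - 1/70)*5 = (53/70)*5 = 53/14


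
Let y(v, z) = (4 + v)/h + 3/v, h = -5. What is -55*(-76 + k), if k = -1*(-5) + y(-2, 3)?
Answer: 8019/2 ≈ 4009.5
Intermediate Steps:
y(v, z) = -⅘ + 3/v - v/5 (y(v, z) = (4 + v)/(-5) + 3/v = (4 + v)*(-⅕) + 3/v = (-⅘ - v/5) + 3/v = -⅘ + 3/v - v/5)
k = 31/10 (k = -1*(-5) + (⅕)*(15 - 1*(-2)*(4 - 2))/(-2) = 5 + (⅕)*(-½)*(15 - 1*(-2)*2) = 5 + (⅕)*(-½)*(15 + 4) = 5 + (⅕)*(-½)*19 = 5 - 19/10 = 31/10 ≈ 3.1000)
-55*(-76 + k) = -55*(-76 + 31/10) = -55*(-729/10) = 8019/2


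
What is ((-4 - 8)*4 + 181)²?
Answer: 17689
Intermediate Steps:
((-4 - 8)*4 + 181)² = (-12*4 + 181)² = (-48 + 181)² = 133² = 17689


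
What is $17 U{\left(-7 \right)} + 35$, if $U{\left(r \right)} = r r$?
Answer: $868$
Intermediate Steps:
$U{\left(r \right)} = r^{2}$
$17 U{\left(-7 \right)} + 35 = 17 \left(-7\right)^{2} + 35 = 17 \cdot 49 + 35 = 833 + 35 = 868$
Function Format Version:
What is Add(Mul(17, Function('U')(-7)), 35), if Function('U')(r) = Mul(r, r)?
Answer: 868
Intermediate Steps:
Function('U')(r) = Pow(r, 2)
Add(Mul(17, Function('U')(-7)), 35) = Add(Mul(17, Pow(-7, 2)), 35) = Add(Mul(17, 49), 35) = Add(833, 35) = 868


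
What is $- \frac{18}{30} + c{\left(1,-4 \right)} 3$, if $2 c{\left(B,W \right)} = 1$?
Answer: $\frac{9}{10} \approx 0.9$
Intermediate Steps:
$c{\left(B,W \right)} = \frac{1}{2}$ ($c{\left(B,W \right)} = \frac{1}{2} \cdot 1 = \frac{1}{2}$)
$- \frac{18}{30} + c{\left(1,-4 \right)} 3 = - \frac{18}{30} + \frac{1}{2} \cdot 3 = \left(-18\right) \frac{1}{30} + \frac{3}{2} = - \frac{3}{5} + \frac{3}{2} = \frac{9}{10}$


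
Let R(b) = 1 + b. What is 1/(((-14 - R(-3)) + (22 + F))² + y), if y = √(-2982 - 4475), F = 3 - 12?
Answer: 1/7458 - I*√7457/7458 ≈ 0.00013408 - 0.011579*I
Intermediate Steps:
F = -9
y = I*√7457 (y = √(-7457) = I*√7457 ≈ 86.354*I)
1/(((-14 - R(-3)) + (22 + F))² + y) = 1/(((-14 - (1 - 3)) + (22 - 9))² + I*√7457) = 1/(((-14 - 1*(-2)) + 13)² + I*√7457) = 1/(((-14 + 2) + 13)² + I*√7457) = 1/((-12 + 13)² + I*√7457) = 1/(1² + I*√7457) = 1/(1 + I*√7457)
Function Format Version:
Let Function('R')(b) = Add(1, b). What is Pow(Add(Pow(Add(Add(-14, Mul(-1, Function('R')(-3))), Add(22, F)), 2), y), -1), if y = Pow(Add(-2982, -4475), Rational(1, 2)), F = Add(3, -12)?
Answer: Add(Rational(1, 7458), Mul(Rational(-1, 7458), I, Pow(7457, Rational(1, 2)))) ≈ Add(0.00013408, Mul(-0.011579, I))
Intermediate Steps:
F = -9
y = Mul(I, Pow(7457, Rational(1, 2))) (y = Pow(-7457, Rational(1, 2)) = Mul(I, Pow(7457, Rational(1, 2))) ≈ Mul(86.354, I))
Pow(Add(Pow(Add(Add(-14, Mul(-1, Function('R')(-3))), Add(22, F)), 2), y), -1) = Pow(Add(Pow(Add(Add(-14, Mul(-1, Add(1, -3))), Add(22, -9)), 2), Mul(I, Pow(7457, Rational(1, 2)))), -1) = Pow(Add(Pow(Add(Add(-14, Mul(-1, -2)), 13), 2), Mul(I, Pow(7457, Rational(1, 2)))), -1) = Pow(Add(Pow(Add(Add(-14, 2), 13), 2), Mul(I, Pow(7457, Rational(1, 2)))), -1) = Pow(Add(Pow(Add(-12, 13), 2), Mul(I, Pow(7457, Rational(1, 2)))), -1) = Pow(Add(Pow(1, 2), Mul(I, Pow(7457, Rational(1, 2)))), -1) = Pow(Add(1, Mul(I, Pow(7457, Rational(1, 2)))), -1)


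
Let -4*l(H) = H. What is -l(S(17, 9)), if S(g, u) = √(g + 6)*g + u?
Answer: 9/4 + 17*√23/4 ≈ 22.632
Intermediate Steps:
S(g, u) = u + g*√(6 + g) (S(g, u) = √(6 + g)*g + u = g*√(6 + g) + u = u + g*√(6 + g))
l(H) = -H/4
-l(S(17, 9)) = -(-1)*(9 + 17*√(6 + 17))/4 = -(-1)*(9 + 17*√23)/4 = -(-9/4 - 17*√23/4) = 9/4 + 17*√23/4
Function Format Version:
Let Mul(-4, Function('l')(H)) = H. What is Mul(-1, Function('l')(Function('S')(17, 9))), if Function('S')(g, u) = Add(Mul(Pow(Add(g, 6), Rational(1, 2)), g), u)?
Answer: Add(Rational(9, 4), Mul(Rational(17, 4), Pow(23, Rational(1, 2)))) ≈ 22.632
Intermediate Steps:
Function('S')(g, u) = Add(u, Mul(g, Pow(Add(6, g), Rational(1, 2)))) (Function('S')(g, u) = Add(Mul(Pow(Add(6, g), Rational(1, 2)), g), u) = Add(Mul(g, Pow(Add(6, g), Rational(1, 2))), u) = Add(u, Mul(g, Pow(Add(6, g), Rational(1, 2)))))
Function('l')(H) = Mul(Rational(-1, 4), H)
Mul(-1, Function('l')(Function('S')(17, 9))) = Mul(-1, Mul(Rational(-1, 4), Add(9, Mul(17, Pow(Add(6, 17), Rational(1, 2)))))) = Mul(-1, Mul(Rational(-1, 4), Add(9, Mul(17, Pow(23, Rational(1, 2)))))) = Mul(-1, Add(Rational(-9, 4), Mul(Rational(-17, 4), Pow(23, Rational(1, 2))))) = Add(Rational(9, 4), Mul(Rational(17, 4), Pow(23, Rational(1, 2))))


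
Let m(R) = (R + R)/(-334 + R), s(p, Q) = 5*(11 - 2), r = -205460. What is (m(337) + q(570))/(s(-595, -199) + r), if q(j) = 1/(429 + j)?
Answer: -224443/205209585 ≈ -0.0010937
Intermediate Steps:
s(p, Q) = 45 (s(p, Q) = 5*9 = 45)
m(R) = 2*R/(-334 + R) (m(R) = (2*R)/(-334 + R) = 2*R/(-334 + R))
(m(337) + q(570))/(s(-595, -199) + r) = (2*337/(-334 + 337) + 1/(429 + 570))/(45 - 205460) = (2*337/3 + 1/999)/(-205415) = (2*337*(⅓) + 1/999)*(-1/205415) = (674/3 + 1/999)*(-1/205415) = (224443/999)*(-1/205415) = -224443/205209585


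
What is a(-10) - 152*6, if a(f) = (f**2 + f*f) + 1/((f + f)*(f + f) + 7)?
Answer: -289783/407 ≈ -712.00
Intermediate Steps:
a(f) = 1/(7 + 4*f**2) + 2*f**2 (a(f) = (f**2 + f**2) + 1/((2*f)*(2*f) + 7) = 2*f**2 + 1/(4*f**2 + 7) = 2*f**2 + 1/(7 + 4*f**2) = 1/(7 + 4*f**2) + 2*f**2)
a(-10) - 152*6 = (1 + 8*(-10)**4 + 14*(-10)**2)/(7 + 4*(-10)**2) - 152*6 = (1 + 8*10000 + 14*100)/(7 + 4*100) - 912 = (1 + 80000 + 1400)/(7 + 400) - 912 = 81401/407 - 912 = -289783/407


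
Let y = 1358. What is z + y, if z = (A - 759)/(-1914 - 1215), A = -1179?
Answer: 1417040/1043 ≈ 1358.6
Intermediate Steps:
z = 646/1043 (z = (-1179 - 759)/(-1914 - 1215) = -1938/(-3129) = -1938*(-1/3129) = 646/1043 ≈ 0.61937)
z + y = 646/1043 + 1358 = 1417040/1043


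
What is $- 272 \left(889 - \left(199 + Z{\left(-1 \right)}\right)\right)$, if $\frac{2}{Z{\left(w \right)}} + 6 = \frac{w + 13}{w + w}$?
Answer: $- \frac{563176}{3} \approx -1.8773 \cdot 10^{5}$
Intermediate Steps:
$Z{\left(w \right)} = \frac{2}{-6 + \frac{13 + w}{2 w}}$ ($Z{\left(w \right)} = \frac{2}{-6 + \frac{w + 13}{w + w}} = \frac{2}{-6 + \frac{13 + w}{2 w}}$)
$- 272 \left(889 - \left(199 + Z{\left(-1 \right)}\right)\right) = - 272 \left(889 - \left(199 - - \frac{4}{-13 + 11 \left(-1\right)}\right)\right) = - 272 \left(889 - \left(199 - - \frac{4}{-13 - 11}\right)\right) = - 272 \left(889 - \left(199 - - \frac{4}{-24}\right)\right) = - 272 \left(889 - \left(199 - \left(-4\right) \left(- \frac{1}{24}\right)\right)\right) = - 272 \left(889 - \frac{1193}{6}\right) = \left(-272\right) \frac{4141}{6} = - \frac{563176}{3}$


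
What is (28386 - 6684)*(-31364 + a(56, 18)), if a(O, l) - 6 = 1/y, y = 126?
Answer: -14291154019/21 ≈ -6.8053e+8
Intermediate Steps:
a(O, l) = 757/126 (a(O, l) = 6 + 1/126 = 757/126)
(28386 - 6684)*(-31364 + a(56, 18)) = (28386 - 6684)*(-31364 + 757/126) = 21702*(-3951107/126) = -14291154019/21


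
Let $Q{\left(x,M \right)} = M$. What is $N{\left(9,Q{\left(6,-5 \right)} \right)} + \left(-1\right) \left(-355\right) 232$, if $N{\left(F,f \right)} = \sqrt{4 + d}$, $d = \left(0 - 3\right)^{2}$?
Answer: $82360 + \sqrt{13} \approx 82364.0$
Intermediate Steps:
$d = 9$ ($d = \left(-3\right)^{2} = 9$)
$N{\left(F,f \right)} = \sqrt{13}$ ($N{\left(F,f \right)} = \sqrt{4 + 9} = \sqrt{13}$)
$N{\left(9,Q{\left(6,-5 \right)} \right)} + \left(-1\right) \left(-355\right) 232 = \sqrt{13} + \left(-1\right) \left(-355\right) 232 = \sqrt{13} + 355 \cdot 232 = \sqrt{13} + 82360 = 82360 + \sqrt{13}$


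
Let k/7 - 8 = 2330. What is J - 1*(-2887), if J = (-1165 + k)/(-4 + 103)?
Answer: 33446/11 ≈ 3040.5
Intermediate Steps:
k = 16366 (k = 56 + 7*2330 = 56 + 16310 = 16366)
J = 1689/11 (J = (-1165 + 16366)/(-4 + 103) = 15201/99 = 15201*(1/99) = 1689/11 ≈ 153.55)
J - 1*(-2887) = 1689/11 - 1*(-2887) = 1689/11 + 2887 = 33446/11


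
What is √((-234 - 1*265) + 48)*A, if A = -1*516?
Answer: -516*I*√451 ≈ -10958.0*I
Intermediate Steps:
A = -516
√((-234 - 1*265) + 48)*A = √((-234 - 1*265) + 48)*(-516) = √((-234 - 265) + 48)*(-516) = √(-499 + 48)*(-516) = √(-451)*(-516) = (I*√451)*(-516) = -516*I*√451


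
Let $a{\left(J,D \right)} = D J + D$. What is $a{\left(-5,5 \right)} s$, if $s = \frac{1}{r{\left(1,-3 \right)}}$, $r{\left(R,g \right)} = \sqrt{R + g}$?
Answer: $10 i \sqrt{2} \approx 14.142 i$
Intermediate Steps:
$a{\left(J,D \right)} = D + D J$
$s = - \frac{i \sqrt{2}}{2}$ ($s = \frac{1}{\sqrt{1 - 3}} = \frac{1}{\sqrt{-2}} = \frac{1}{i \sqrt{2}} = - \frac{i \sqrt{2}}{2} \approx - 0.70711 i$)
$a{\left(-5,5 \right)} s = 5 \left(1 - 5\right) \left(- \frac{i \sqrt{2}}{2}\right) = 5 \left(-4\right) \left(- \frac{i \sqrt{2}}{2}\right) = - 20 \left(- \frac{i \sqrt{2}}{2}\right) = 10 i \sqrt{2}$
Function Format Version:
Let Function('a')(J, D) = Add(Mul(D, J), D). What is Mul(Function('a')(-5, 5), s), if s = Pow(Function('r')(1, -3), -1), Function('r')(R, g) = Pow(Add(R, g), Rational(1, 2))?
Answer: Mul(10, I, Pow(2, Rational(1, 2))) ≈ Mul(14.142, I)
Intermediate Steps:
Function('a')(J, D) = Add(D, Mul(D, J))
s = Mul(Rational(-1, 2), I, Pow(2, Rational(1, 2))) (s = Pow(Pow(Add(1, -3), Rational(1, 2)), -1) = Pow(Pow(-2, Rational(1, 2)), -1) = Pow(Mul(I, Pow(2, Rational(1, 2))), -1) = Mul(Rational(-1, 2), I, Pow(2, Rational(1, 2))) ≈ Mul(-0.70711, I))
Mul(Function('a')(-5, 5), s) = Mul(Mul(5, Add(1, -5)), Mul(Rational(-1, 2), I, Pow(2, Rational(1, 2)))) = Mul(Mul(5, -4), Mul(Rational(-1, 2), I, Pow(2, Rational(1, 2)))) = Mul(-20, Mul(Rational(-1, 2), I, Pow(2, Rational(1, 2)))) = Mul(10, I, Pow(2, Rational(1, 2)))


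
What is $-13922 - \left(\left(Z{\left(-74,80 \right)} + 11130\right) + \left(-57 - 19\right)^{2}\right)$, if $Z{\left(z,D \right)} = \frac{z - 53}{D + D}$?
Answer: $- \frac{4932353}{160} \approx -30827.0$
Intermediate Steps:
$Z{\left(z,D \right)} = \frac{-53 + z}{2 D}$
$-13922 - \left(\left(Z{\left(-74,80 \right)} + 11130\right) + \left(-57 - 19\right)^{2}\right) = -13922 - \left(\left(\frac{-53 - 74}{2 \cdot 80} + 11130\right) + \left(-57 - 19\right)^{2}\right) = -13922 - \left(\left(\frac{1}{2} \cdot \frac{1}{80} \left(-127\right) + 11130\right) + \left(-76\right)^{2}\right) = -13922 - \left(\left(- \frac{127}{160} + 11130\right) + 5776\right) = -13922 - \left(\frac{1780673}{160} + 5776\right) = -13922 - \frac{2704833}{160} = - \frac{4932353}{160}$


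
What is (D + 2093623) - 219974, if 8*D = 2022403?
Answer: 17011595/8 ≈ 2.1264e+6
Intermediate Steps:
D = 2022403/8 (D = (1/8)*2022403 = 2022403/8 ≈ 2.5280e+5)
(D + 2093623) - 219974 = (2022403/8 + 2093623) - 219974 = 18771387/8 - 219974 = 17011595/8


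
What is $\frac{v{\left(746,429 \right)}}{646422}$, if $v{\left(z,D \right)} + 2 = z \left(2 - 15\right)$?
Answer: $- \frac{4850}{323211} \approx -0.015006$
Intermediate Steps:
$v{\left(z,D \right)} = -2 - 13 z$ ($v{\left(z,D \right)} = -2 + z \left(2 - 15\right) = -2 + z \left(-13\right) = -2 - 13 z$)
$\frac{v{\left(746,429 \right)}}{646422} = \frac{-2 - 9698}{646422} = \left(-2 - 9698\right) \frac{1}{646422} = \left(-9700\right) \frac{1}{646422} = - \frac{4850}{323211}$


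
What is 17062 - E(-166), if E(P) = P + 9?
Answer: 17219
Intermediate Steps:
E(P) = 9 + P
17062 - E(-166) = 17062 - (9 - 166) = 17062 - 1*(-157) = 17062 + 157 = 17219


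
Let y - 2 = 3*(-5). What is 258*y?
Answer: -3354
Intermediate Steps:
y = -13 (y = 2 + 3*(-5) = 2 - 15 = -13)
258*y = 258*(-13) = -3354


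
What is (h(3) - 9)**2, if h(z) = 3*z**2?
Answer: 324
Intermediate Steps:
(h(3) - 9)**2 = (3*3**2 - 9)**2 = (3*9 - 9)**2 = (27 - 9)**2 = 18**2 = 324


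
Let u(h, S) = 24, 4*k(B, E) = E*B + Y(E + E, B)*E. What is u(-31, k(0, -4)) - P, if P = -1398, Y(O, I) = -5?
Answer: 1422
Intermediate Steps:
k(B, E) = -5*E/4 + B*E/4 (k(B, E) = (E*B - 5*E)/4 = (B*E - 5*E)/4 = (-5*E + B*E)/4 = -5*E/4 + B*E/4)
u(-31, k(0, -4)) - P = 24 - 1*(-1398) = 24 + 1398 = 1422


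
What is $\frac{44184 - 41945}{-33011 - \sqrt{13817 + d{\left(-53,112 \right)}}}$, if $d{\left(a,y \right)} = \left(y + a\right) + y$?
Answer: $- \frac{73911629}{1089712133} + \frac{4478 \sqrt{3497}}{1089712133} \approx -0.067584$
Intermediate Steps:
$d{\left(a,y \right)} = a + 2 y$ ($d{\left(a,y \right)} = \left(a + y\right) + y = a + 2 y$)
$\frac{44184 - 41945}{-33011 - \sqrt{13817 + d{\left(-53,112 \right)}}} = \frac{44184 - 41945}{-33011 - \sqrt{13817 + \left(-53 + 2 \cdot 112\right)}} = \frac{2239}{-33011 - \sqrt{13817 + \left(-53 + 224\right)}} = \frac{2239}{-33011 - \sqrt{13817 + 171}} = \frac{2239}{-33011 - \sqrt{13988}} = \frac{2239}{-33011 - 2 \sqrt{3497}}$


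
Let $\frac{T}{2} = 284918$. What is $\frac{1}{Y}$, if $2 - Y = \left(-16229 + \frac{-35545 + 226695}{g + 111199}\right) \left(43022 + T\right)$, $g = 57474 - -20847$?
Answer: $\frac{412}{4097527194263} \approx 1.0055 \cdot 10^{-10}$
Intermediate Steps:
$T = 569836$ ($T = 2 \cdot 284918 = 569836$)
$g = 78321$ ($g = 57474 + 20847 = 78321$)
$Y = \frac{4097527194263}{412}$ ($Y = 2 - \left(-16229 + \frac{-35545 + 226695}{78321 + 111199}\right) \left(43022 + 569836\right) = 2 - \left(-16229 + \frac{191150}{189520}\right) 612858 = 2 - \left(-16229 + 191150 \cdot \frac{1}{189520}\right) 612858 = 2 - \left(-16229 + \frac{19115}{18952}\right) 612858 = 2 - \left(- \frac{307552893}{18952}\right) 612858 = 2 - - \frac{4097527193439}{412} = 2 + \frac{4097527193439}{412} = \frac{4097527194263}{412} \approx 9.9454 \cdot 10^{9}$)
$\frac{1}{Y} = \frac{1}{\frac{4097527194263}{412}} = \frac{412}{4097527194263}$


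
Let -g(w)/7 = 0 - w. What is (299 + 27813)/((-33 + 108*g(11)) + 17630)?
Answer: 28112/25913 ≈ 1.0849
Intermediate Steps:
g(w) = 7*w (g(w) = -7*(0 - w) = -(-7)*w = 7*w)
(299 + 27813)/((-33 + 108*g(11)) + 17630) = (299 + 27813)/((-33 + 108*(7*11)) + 17630) = 28112/((-33 + 108*77) + 17630) = 28112/((-33 + 8316) + 17630) = 28112/(8283 + 17630) = 28112/25913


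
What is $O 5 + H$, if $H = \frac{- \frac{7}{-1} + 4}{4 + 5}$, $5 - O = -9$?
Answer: $\frac{641}{9} \approx 71.222$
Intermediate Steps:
$O = 14$ ($O = 5 - -9 = 5 + 9 = 14$)
$H = \frac{11}{9}$ ($H = \frac{\left(-7\right) \left(-1\right) + 4}{9} = \left(7 + 4\right) \frac{1}{9} = 11 \cdot \frac{1}{9} = \frac{11}{9} \approx 1.2222$)
$O 5 + H = 14 \cdot 5 + \frac{11}{9} = 70 + \frac{11}{9} = \frac{641}{9}$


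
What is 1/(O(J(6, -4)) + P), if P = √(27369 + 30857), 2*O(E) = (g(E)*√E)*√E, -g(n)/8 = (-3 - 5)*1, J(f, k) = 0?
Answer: √58226/58226 ≈ 0.0041442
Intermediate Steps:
g(n) = 64 (g(n) = -8*(-3 - 5) = -(-64) = -8*(-8) = 64)
O(E) = 32*E (O(E) = ((64*√E)*√E)/2 = (64*E)/2 = 32*E)
P = √58226 ≈ 241.30
1/(O(J(6, -4)) + P) = 1/(32*0 + √58226) = 1/(0 + √58226) = 1/(√58226) = √58226/58226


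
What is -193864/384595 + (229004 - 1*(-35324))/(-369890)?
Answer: -368867196/302676265 ≈ -1.2187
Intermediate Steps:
-193864/384595 + (229004 - 1*(-35324))/(-369890) = -193864*1/384595 + (229004 + 35324)*(-1/369890) = -193864/384595 + 264328*(-1/369890) = -193864/384595 - 2812/3935 = -368867196/302676265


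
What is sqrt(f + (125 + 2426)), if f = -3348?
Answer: I*sqrt(797) ≈ 28.231*I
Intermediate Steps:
sqrt(f + (125 + 2426)) = sqrt(-3348 + (125 + 2426)) = sqrt(-3348 + 2551) = sqrt(-797) = I*sqrt(797)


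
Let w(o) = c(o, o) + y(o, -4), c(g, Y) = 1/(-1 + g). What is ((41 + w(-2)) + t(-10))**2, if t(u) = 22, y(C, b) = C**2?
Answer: 40000/9 ≈ 4444.4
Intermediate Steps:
w(o) = o**2 + 1/(-1 + o) (w(o) = 1/(-1 + o) + o**2 = o**2 + 1/(-1 + o))
((41 + w(-2)) + t(-10))**2 = ((41 + (1 + (-2)**2*(-1 - 2))/(-1 - 2)) + 22)**2 = ((41 + (1 + 4*(-3))/(-3)) + 22)**2 = ((41 - (1 - 12)/3) + 22)**2 = ((41 - 1/3*(-11)) + 22)**2 = ((41 + 11/3) + 22)**2 = (134/3 + 22)**2 = (200/3)**2 = 40000/9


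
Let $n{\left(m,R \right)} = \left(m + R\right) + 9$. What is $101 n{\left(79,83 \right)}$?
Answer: $17271$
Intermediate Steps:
$n{\left(m,R \right)} = 9 + R + m$ ($n{\left(m,R \right)} = \left(R + m\right) + 9 = 9 + R + m$)
$101 n{\left(79,83 \right)} = 101 \left(9 + 83 + 79\right) = 101 \cdot 171 = 17271$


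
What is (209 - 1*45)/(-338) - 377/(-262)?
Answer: 42229/44278 ≈ 0.95372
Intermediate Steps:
(209 - 1*45)/(-338) - 377/(-262) = (209 - 45)*(-1/338) - 377*(-1/262) = 164*(-1/338) + 377/262 = -82/169 + 377/262 = 42229/44278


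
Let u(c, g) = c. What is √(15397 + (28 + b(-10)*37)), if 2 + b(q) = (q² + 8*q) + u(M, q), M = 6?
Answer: √16313 ≈ 127.72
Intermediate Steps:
b(q) = 4 + q² + 8*q (b(q) = -2 + ((q² + 8*q) + 6) = -2 + (6 + q² + 8*q) = 4 + q² + 8*q)
√(15397 + (28 + b(-10)*37)) = √(15397 + (28 + (4 + (-10)² + 8*(-10))*37)) = √(15397 + (28 + (4 + 100 - 80)*37)) = √(15397 + (28 + 24*37)) = √(15397 + (28 + 888)) = √(15397 + 916) = √16313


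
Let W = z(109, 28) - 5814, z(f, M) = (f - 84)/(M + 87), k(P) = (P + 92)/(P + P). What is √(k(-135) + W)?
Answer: I*√24910794690/2070 ≈ 76.247*I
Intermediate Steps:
k(P) = (92 + P)/(2*P) (k(P) = (92 + P)/((2*P)) = (92 + P)*(1/(2*P)) = (92 + P)/(2*P))
z(f, M) = (-84 + f)/(87 + M)
W = -133717/23 (W = (-84 + 109)/(87 + 28) - 5814 = 25/115 - 5814 = (1/115)*25 - 5814 = 5/23 - 5814 = -133717/23 ≈ -5813.8)
√(k(-135) + W) = √((½)*(92 - 135)/(-135) - 133717/23) = √((½)*(-1/135)*(-43) - 133717/23) = √(43/270 - 133717/23) = √(-36102601/6210) = I*√24910794690/2070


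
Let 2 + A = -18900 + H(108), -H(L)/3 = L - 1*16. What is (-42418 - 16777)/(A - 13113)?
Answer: 59195/32291 ≈ 1.8332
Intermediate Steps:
H(L) = 48 - 3*L (H(L) = -3*(L - 1*16) = -3*(L - 16) = -3*(-16 + L) = 48 - 3*L)
A = -19178 (A = -2 + (-18900 + (48 - 3*108)) = -2 + (-18900 + (48 - 324)) = -2 + (-18900 - 276) = -2 - 19176 = -19178)
(-42418 - 16777)/(A - 13113) = (-42418 - 16777)/(-19178 - 13113) = -59195/(-32291) = -59195*(-1/32291) = 59195/32291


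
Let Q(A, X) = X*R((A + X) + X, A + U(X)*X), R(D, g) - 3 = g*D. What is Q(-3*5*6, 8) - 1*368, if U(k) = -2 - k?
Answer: 100296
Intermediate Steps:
R(D, g) = 3 + D*g (R(D, g) = 3 + g*D = 3 + D*g)
Q(A, X) = X*(3 + (A + 2*X)*(A + X*(-2 - X))) (Q(A, X) = X*(3 + ((A + X) + X)*(A + (-2 - X)*X)) = X*(3 + (A + 2*X)*(A + X*(-2 - X))))
Q(-3*5*6, 8) - 1*368 = 8*(3 + (-3*5*6 + 2*8)*(-3*5*6 - 1*8*(2 + 8))) - 1*368 = 8*(3 + (-15*6 + 16)*(-15*6 - 1*8*10)) - 368 = 8*(3 + (-90 + 16)*(-90 - 80)) - 368 = 8*(3 - 74*(-170)) - 368 = 8*(3 + 12580) - 368 = 8*12583 - 368 = 100664 - 368 = 100296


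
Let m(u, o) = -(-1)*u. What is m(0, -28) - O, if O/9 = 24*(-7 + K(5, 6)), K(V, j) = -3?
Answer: 2160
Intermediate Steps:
m(u, o) = u
O = -2160 (O = 9*(24*(-7 - 3)) = 9*(24*(-10)) = 9*(-240) = -2160)
m(0, -28) - O = 0 - 1*(-2160) = 0 + 2160 = 2160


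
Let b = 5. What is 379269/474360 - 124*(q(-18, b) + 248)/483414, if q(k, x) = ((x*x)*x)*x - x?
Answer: 711223811/1232861640 ≈ 0.57689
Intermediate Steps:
q(k, x) = x**4 - x (q(k, x) = (x**2*x)*x - x = x**3*x - x = x**4 - x)
379269/474360 - 124*(q(-18, b) + 248)/483414 = 379269/474360 - 124*((5**4 - 1*5) + 248)/483414 = 379269*(1/474360) - 124*((625 - 5) + 248)*(1/483414) = 126423/158120 - 124*(620 + 248)*(1/483414) = 126423/158120 - 124*868*(1/483414) = 126423/158120 - 107632*1/483414 = 126423/158120 - 1736/7797 = 711223811/1232861640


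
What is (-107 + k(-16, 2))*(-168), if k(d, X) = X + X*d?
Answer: 23016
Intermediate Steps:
(-107 + k(-16, 2))*(-168) = (-107 + 2*(1 - 16))*(-168) = (-107 + 2*(-15))*(-168) = (-107 - 30)*(-168) = -137*(-168) = 23016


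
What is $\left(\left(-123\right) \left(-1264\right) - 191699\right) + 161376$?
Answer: $125149$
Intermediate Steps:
$\left(\left(-123\right) \left(-1264\right) - 191699\right) + 161376 = \left(155472 - 191699\right) + 161376 = -36227 + 161376 = 125149$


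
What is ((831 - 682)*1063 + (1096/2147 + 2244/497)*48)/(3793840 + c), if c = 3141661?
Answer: 169265677673/7400588761559 ≈ 0.022872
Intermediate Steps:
((831 - 682)*1063 + (1096/2147 + 2244/497)*48)/(3793840 + c) = ((831 - 682)*1063 + (1096/2147 + 2244/497)*48)/(3793840 + 3141661) = (149*1063 + (1096*(1/2147) + 2244*(1/497))*48)/6935501 = (158387 + (1096/2147 + 2244/497)*48)*(1/6935501) = (158387 + (5362580/1067059)*48)*(1/6935501) = (158387 + 257403840/1067059)*(1/6935501) = (169265677673/1067059)*(1/6935501) = 169265677673/7400588761559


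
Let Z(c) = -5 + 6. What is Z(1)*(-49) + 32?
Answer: -17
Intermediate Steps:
Z(c) = 1
Z(1)*(-49) + 32 = 1*(-49) + 32 = -49 + 32 = -17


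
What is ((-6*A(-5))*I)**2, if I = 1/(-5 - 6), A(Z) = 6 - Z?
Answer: 36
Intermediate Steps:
I = -1/11 (I = 1/(-11) = -1/11 ≈ -0.090909)
((-6*A(-5))*I)**2 = (-6*(6 - 1*(-5))*(-1/11))**2 = (-6*(6 + 5)*(-1/11))**2 = (-6*11*(-1/11))**2 = (-66*(-1/11))**2 = 6**2 = 36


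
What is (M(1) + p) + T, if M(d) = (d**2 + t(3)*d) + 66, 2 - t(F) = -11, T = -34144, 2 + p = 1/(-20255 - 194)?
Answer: -696615635/20449 ≈ -34066.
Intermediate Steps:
p = -40899/20449 (p = -2 + 1/(-20255 - 194) = -2 + 1/(-20449) = -2 - 1/20449 = -40899/20449 ≈ -2.0000)
t(F) = 13 (t(F) = 2 - 1*(-11) = 2 + 11 = 13)
M(d) = 66 + d**2 + 13*d (M(d) = (d**2 + 13*d) + 66 = 66 + d**2 + 13*d)
(M(1) + p) + T = ((66 + 1**2 + 13*1) - 40899/20449) - 34144 = ((66 + 1 + 13) - 40899/20449) - 34144 = (80 - 40899/20449) - 34144 = 1595021/20449 - 34144 = -696615635/20449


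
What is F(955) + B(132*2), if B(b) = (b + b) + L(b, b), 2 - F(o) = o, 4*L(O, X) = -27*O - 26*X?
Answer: -3923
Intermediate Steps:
L(O, X) = -27*O/4 - 13*X/2 (L(O, X) = (-27*O - 26*X)/4 = -27*O/4 - 13*X/2)
F(o) = 2 - o
B(b) = -45*b/4 (B(b) = (b + b) + (-27*b/4 - 13*b/2) = 2*b - 53*b/4 = -45*b/4)
F(955) + B(132*2) = (2 - 1*955) - 1485*2 = (2 - 955) - 45/4*264 = -953 - 2970 = -3923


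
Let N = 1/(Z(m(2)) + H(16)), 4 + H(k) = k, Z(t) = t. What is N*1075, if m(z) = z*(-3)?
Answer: 1075/6 ≈ 179.17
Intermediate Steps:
m(z) = -3*z
H(k) = -4 + k
N = 1/6 (N = 1/(-3*2 + (-4 + 16)) = 1/(-6 + 12) = 1/6 ≈ 0.16667)
N*1075 = (1/6)*1075 = 1075/6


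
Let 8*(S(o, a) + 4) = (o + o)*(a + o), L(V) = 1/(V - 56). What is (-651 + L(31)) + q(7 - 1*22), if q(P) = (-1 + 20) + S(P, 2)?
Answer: -58729/100 ≈ -587.29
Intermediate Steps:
L(V) = 1/(-56 + V)
S(o, a) = -4 + o*(a + o)/4 (S(o, a) = -4 + ((o + o)*(a + o))/8 = -4 + ((2*o)*(a + o))/8 = -4 + (2*o*(a + o))/8 = -4 + o*(a + o)/4)
q(P) = 15 + P/2 + P²/4 (q(P) = (-1 + 20) + (-4 + P²/4 + (¼)*2*P) = 19 + (-4 + P²/4 + P/2) = 19 + (-4 + P/2 + P²/4) = 15 + P/2 + P²/4)
(-651 + L(31)) + q(7 - 1*22) = (-651 + 1/(-56 + 31)) + (15 + (7 - 1*22)/2 + (7 - 1*22)²/4) = (-651 + 1/(-25)) + (15 + (7 - 22)/2 + (7 - 22)²/4) = (-651 - 1/25) + (15 + (½)*(-15) + (¼)*(-15)²) = -16276/25 + (15 - 15/2 + (¼)*225) = -16276/25 + (15 - 15/2 + 225/4) = -16276/25 + 255/4 = -58729/100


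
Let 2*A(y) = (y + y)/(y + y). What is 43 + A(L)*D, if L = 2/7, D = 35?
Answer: 121/2 ≈ 60.500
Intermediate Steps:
L = 2/7 (L = 2*(⅐) = 2/7 ≈ 0.28571)
A(y) = ½ (A(y) = ((y + y)/(y + y))/2 = ((2*y)/((2*y)))/2 = ((2*y)*(1/(2*y)))/2 = (½)*1 = ½)
43 + A(L)*D = 43 + (½)*35 = 43 + 35/2 = 121/2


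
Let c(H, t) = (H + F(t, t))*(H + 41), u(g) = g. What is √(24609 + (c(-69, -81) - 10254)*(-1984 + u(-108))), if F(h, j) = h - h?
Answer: 3*√1937137 ≈ 4175.4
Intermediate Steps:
F(h, j) = 0
c(H, t) = H*(41 + H) (c(H, t) = (H + 0)*(H + 41) = H*(41 + H))
√(24609 + (c(-69, -81) - 10254)*(-1984 + u(-108))) = √(24609 + (-69*(41 - 69) - 10254)*(-1984 - 108)) = √(24609 + (-69*(-28) - 10254)*(-2092)) = √(24609 + (1932 - 10254)*(-2092)) = √(24609 - 8322*(-2092)) = √(24609 + 17409624) = √17434233 = 3*√1937137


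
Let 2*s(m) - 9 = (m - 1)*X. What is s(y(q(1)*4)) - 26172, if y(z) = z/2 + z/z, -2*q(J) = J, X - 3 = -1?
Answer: -52337/2 ≈ -26169.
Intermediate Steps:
X = 2 (X = 3 - 1 = 2)
q(J) = -J/2
y(z) = 1 + z/2 (y(z) = z*(1/2) + 1 = z/2 + 1 = 1 + z/2)
s(m) = 7/2 + m (s(m) = 9/2 + ((m - 1)*2)/2 = 9/2 + ((-1 + m)*2)/2 = 9/2 + (-2 + 2*m)/2 = 9/2 + (-1 + m) = 7/2 + m)
s(y(q(1)*4)) - 26172 = (7/2 + (1 + (-1/2*1*4)/2)) - 26172 = (7/2 + (1 + (-1/2*4)/2)) - 26172 = (7/2 + (1 + (1/2)*(-2))) - 26172 = (7/2 + (1 - 1)) - 26172 = (7/2 + 0) - 26172 = 7/2 - 26172 = -52337/2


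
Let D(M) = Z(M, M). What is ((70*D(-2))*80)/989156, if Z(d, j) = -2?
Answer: -400/35327 ≈ -0.011323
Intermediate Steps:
D(M) = -2
((70*D(-2))*80)/989156 = ((70*(-2))*80)/989156 = -140*80*(1/989156) = -11200*1/989156 = -400/35327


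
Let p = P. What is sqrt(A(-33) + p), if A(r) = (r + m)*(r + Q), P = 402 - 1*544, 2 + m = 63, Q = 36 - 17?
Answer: I*sqrt(534) ≈ 23.108*I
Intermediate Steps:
Q = 19
m = 61 (m = -2 + 63 = 61)
P = -142 (P = 402 - 544 = -142)
A(r) = (19 + r)*(61 + r) (A(r) = (r + 61)*(r + 19) = (61 + r)*(19 + r) = (19 + r)*(61 + r))
p = -142
sqrt(A(-33) + p) = sqrt((1159 + (-33)**2 + 80*(-33)) - 142) = sqrt((1159 + 1089 - 2640) - 142) = sqrt(-392 - 142) = sqrt(-534) = I*sqrt(534)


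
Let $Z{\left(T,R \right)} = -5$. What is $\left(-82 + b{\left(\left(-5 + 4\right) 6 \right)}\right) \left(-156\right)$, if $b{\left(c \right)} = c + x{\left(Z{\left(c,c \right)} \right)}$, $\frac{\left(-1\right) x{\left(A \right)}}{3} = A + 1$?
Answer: $11856$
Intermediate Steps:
$x{\left(A \right)} = -3 - 3 A$ ($x{\left(A \right)} = - 3 \left(A + 1\right) = - 3 \left(1 + A\right) = -3 - 3 A$)
$b{\left(c \right)} = 12 + c$ ($b{\left(c \right)} = c - -12 = c + \left(-3 + 15\right) = c + 12 = 12 + c$)
$\left(-82 + b{\left(\left(-5 + 4\right) 6 \right)}\right) \left(-156\right) = \left(-82 + \left(12 + \left(-5 + 4\right) 6\right)\right) \left(-156\right) = \left(-82 + \left(12 - 6\right)\right) \left(-156\right) = \left(-82 + 6\right) \left(-156\right) = \left(-76\right) \left(-156\right) = 11856$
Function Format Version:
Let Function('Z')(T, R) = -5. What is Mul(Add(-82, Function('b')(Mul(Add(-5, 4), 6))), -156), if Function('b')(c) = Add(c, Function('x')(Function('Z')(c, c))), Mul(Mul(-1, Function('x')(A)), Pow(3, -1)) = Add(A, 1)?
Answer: 11856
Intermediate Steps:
Function('x')(A) = Add(-3, Mul(-3, A)) (Function('x')(A) = Mul(-3, Add(A, 1)) = Mul(-3, Add(1, A)) = Add(-3, Mul(-3, A)))
Function('b')(c) = Add(12, c) (Function('b')(c) = Add(c, Add(-3, Mul(-3, -5))) = Add(c, Add(-3, 15)) = Add(c, 12) = Add(12, c))
Mul(Add(-82, Function('b')(Mul(Add(-5, 4), 6))), -156) = Mul(Add(-82, Add(12, Mul(Add(-5, 4), 6))), -156) = Mul(Add(-82, Add(12, Mul(-1, 6))), -156) = Mul(Add(-82, Add(12, -6)), -156) = Mul(Add(-82, 6), -156) = Mul(-76, -156) = 11856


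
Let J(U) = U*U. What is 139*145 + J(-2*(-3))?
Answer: 20191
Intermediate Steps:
J(U) = U**2
139*145 + J(-2*(-3)) = 139*145 + (-2*(-3))**2 = 20155 + 6**2 = 20155 + 36 = 20191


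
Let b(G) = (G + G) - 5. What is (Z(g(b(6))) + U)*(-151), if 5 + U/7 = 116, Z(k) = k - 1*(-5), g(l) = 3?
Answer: -118535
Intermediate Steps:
b(G) = -5 + 2*G (b(G) = 2*G - 5 = -5 + 2*G)
Z(k) = 5 + k (Z(k) = k + 5 = 5 + k)
U = 777 (U = -35 + 7*116 = -35 + 812 = 777)
(Z(g(b(6))) + U)*(-151) = ((5 + 3) + 777)*(-151) = (8 + 777)*(-151) = 785*(-151) = -118535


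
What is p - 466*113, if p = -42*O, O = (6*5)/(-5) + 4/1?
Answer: -52574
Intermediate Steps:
O = -2 (O = 30*(-⅕) + 4*1 = -6 + 4 = -2)
p = 84 (p = -42*(-2) = 84)
p - 466*113 = 84 - 466*113 = 84 - 52658 = -52574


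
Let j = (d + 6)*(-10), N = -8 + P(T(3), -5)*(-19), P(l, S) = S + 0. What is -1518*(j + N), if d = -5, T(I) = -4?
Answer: -116886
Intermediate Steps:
P(l, S) = S
N = 87 (N = -8 - 5*(-19) = -8 + 95 = 87)
j = -10 (j = (-5 + 6)*(-10) = 1*(-10) = -10)
-1518*(j + N) = -1518*(-10 + 87) = -1518*77 = -116886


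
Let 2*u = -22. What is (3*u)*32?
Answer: -1056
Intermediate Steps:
u = -11 (u = (1/2)*(-22) = -11)
(3*u)*32 = (3*(-11))*32 = -33*32 = -1056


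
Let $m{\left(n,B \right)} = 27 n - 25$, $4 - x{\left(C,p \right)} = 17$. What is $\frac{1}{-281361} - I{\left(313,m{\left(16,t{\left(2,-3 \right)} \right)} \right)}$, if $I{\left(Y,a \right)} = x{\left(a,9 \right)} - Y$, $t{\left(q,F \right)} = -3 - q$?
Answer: $\frac{91723685}{281361} \approx 326.0$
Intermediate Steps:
$x{\left(C,p \right)} = -13$ ($x{\left(C,p \right)} = 4 - 17 = -13$)
$m{\left(n,B \right)} = -25 + 27 n$
$I{\left(Y,a \right)} = -13 - Y$
$\frac{1}{-281361} - I{\left(313,m{\left(16,t{\left(2,-3 \right)} \right)} \right)} = \frac{1}{-281361} - \left(-13 - 313\right) = - \frac{1}{281361} - \left(-13 - 313\right) = - \frac{1}{281361} - -326 = - \frac{1}{281361} + 326 = \frac{91723685}{281361}$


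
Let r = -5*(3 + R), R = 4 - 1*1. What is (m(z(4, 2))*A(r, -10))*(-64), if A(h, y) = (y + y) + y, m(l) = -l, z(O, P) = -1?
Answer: 1920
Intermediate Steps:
R = 3 (R = 4 - 1 = 3)
r = -30 (r = -5*(3 + 3) = -5*6 = -30)
A(h, y) = 3*y (A(h, y) = 2*y + y = 3*y)
(m(z(4, 2))*A(r, -10))*(-64) = ((-1*(-1))*(3*(-10)))*(-64) = (1*(-30))*(-64) = -30*(-64) = 1920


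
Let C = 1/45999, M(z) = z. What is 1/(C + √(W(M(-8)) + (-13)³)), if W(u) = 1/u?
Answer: 367992/37191314933585 - 38086344018*I*√434/37191314933585 ≈ 9.8946e-9 - 0.021334*I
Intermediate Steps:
C = 1/45999 ≈ 2.1740e-5
1/(C + √(W(M(-8)) + (-13)³)) = 1/(1/45999 + √(1/(-8) + (-13)³)) = 1/(1/45999 + √(-⅛ - 2197)) = 1/(1/45999 + √(-17577/8)) = 1/(1/45999 + 9*I*√434/4)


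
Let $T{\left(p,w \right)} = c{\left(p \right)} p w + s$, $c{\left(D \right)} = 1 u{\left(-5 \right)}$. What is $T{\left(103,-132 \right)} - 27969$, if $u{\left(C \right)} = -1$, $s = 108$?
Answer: $-14265$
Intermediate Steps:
$c{\left(D \right)} = -1$ ($c{\left(D \right)} = 1 \left(-1\right) = -1$)
$T{\left(p,w \right)} = 108 - p w$ ($T{\left(p,w \right)} = - p w + 108 = 108 - p w$)
$T{\left(103,-132 \right)} - 27969 = \left(108 - 103 \left(-132\right)\right) - 27969 = \left(108 + 13596\right) - 27969 = 13704 - 27969 = -14265$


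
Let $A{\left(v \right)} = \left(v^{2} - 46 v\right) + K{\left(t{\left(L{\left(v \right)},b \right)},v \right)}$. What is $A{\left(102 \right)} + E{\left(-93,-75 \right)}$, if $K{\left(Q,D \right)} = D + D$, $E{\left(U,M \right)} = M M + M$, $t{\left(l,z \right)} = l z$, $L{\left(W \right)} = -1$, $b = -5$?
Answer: $11466$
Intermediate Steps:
$E{\left(U,M \right)} = M + M^{2}$ ($E{\left(U,M \right)} = M^{2} + M = M + M^{2}$)
$K{\left(Q,D \right)} = 2 D$
$A{\left(v \right)} = v^{2} - 44 v$ ($A{\left(v \right)} = \left(v^{2} - 46 v\right) + 2 v = v^{2} - 44 v$)
$A{\left(102 \right)} + E{\left(-93,-75 \right)} = 102 \left(-44 + 102\right) - 75 \left(1 - 75\right) = 102 \cdot 58 - -5550 = 5916 + 5550 = 11466$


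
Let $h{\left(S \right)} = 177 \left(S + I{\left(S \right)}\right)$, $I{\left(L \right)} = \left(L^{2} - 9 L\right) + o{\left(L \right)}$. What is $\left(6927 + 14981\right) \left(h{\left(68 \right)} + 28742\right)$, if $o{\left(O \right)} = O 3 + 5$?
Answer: $17261203660$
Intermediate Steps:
$o{\left(O \right)} = 5 + 3 O$ ($o{\left(O \right)} = 3 O + 5 = 5 + 3 O$)
$I{\left(L \right)} = 5 + L^{2} - 6 L$ ($I{\left(L \right)} = \left(L^{2} - 9 L\right) + \left(5 + 3 L\right) = 5 + L^{2} - 6 L$)
$h{\left(S \right)} = 885 - 885 S + 177 S^{2}$ ($h{\left(S \right)} = 177 \left(S + \left(5 + S^{2} - 6 S\right)\right) = 177 \left(5 + S^{2} - 5 S\right) = 885 - 885 S + 177 S^{2}$)
$\left(6927 + 14981\right) \left(h{\left(68 \right)} + 28742\right) = \left(6927 + 14981\right) \left(\left(885 - 60180 + 177 \cdot 68^{2}\right) + 28742\right) = 21908 \left(\left(885 - 60180 + 177 \cdot 4624\right) + 28742\right) = 21908 \left(\left(885 - 60180 + 818448\right) + 28742\right) = 21908 \left(759153 + 28742\right) = 21908 \cdot 787895 = 17261203660$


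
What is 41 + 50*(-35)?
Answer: -1709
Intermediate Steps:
41 + 50*(-35) = 41 - 1750 = -1709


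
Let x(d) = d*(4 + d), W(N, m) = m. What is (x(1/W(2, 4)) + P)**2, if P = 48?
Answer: 616225/256 ≈ 2407.1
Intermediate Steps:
(x(1/W(2, 4)) + P)**2 = ((4 + 1/4)/4 + 48)**2 = ((1/4)*(17/4) + 48)**2 = (17/16 + 48)**2 = (785/16)**2 = 616225/256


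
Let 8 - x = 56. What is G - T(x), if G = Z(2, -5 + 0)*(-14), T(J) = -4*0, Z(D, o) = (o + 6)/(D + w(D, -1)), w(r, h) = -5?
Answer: 14/3 ≈ 4.6667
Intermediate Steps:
x = -48 (x = 8 - 1*56 = 8 - 56 = -48)
Z(D, o) = (6 + o)/(-5 + D) (Z(D, o) = (o + 6)/(D - 5) = (6 + o)/(-5 + D))
T(J) = 0
G = 14/3 (G = ((6 + (-5 + 0))/(-5 + 2))*(-14) = ((6 - 5)/(-3))*(-14) = -1/3*1*(-14) = -1/3*(-14) = 14/3 ≈ 4.6667)
G - T(x) = 14/3 - 1*0 = 14/3 + 0 = 14/3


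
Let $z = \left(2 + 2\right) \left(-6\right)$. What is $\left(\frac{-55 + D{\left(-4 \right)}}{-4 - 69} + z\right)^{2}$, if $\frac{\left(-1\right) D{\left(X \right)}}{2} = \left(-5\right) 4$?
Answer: $\frac{3017169}{5329} \approx 566.18$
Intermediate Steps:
$D{\left(X \right)} = 40$ ($D{\left(X \right)} = - 2 \left(\left(-5\right) 4\right) = \left(-2\right) \left(-20\right) = 40$)
$z = -24$ ($z = 4 \left(-6\right) = -24$)
$\left(\frac{-55 + D{\left(-4 \right)}}{-4 - 69} + z\right)^{2} = \left(\frac{-55 + 40}{-4 - 69} - 24\right)^{2} = \left(- \frac{15}{-73} - 24\right)^{2} = \left(\left(-15\right) \left(- \frac{1}{73}\right) - 24\right)^{2} = \left(\frac{15}{73} - 24\right)^{2} = \left(- \frac{1737}{73}\right)^{2} = \frac{3017169}{5329}$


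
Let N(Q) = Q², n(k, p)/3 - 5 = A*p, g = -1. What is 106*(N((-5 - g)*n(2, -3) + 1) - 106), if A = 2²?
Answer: 754614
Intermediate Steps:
A = 4
n(k, p) = 15 + 12*p (n(k, p) = 15 + 3*(4*p) = 15 + 12*p)
106*(N((-5 - g)*n(2, -3) + 1) - 106) = 106*(((-5 - 1*(-1))*(15 + 12*(-3)) + 1)² - 106) = 106*(((-5 + 1)*(15 - 36) + 1)² - 106) = 106*((-4*(-21) + 1)² - 106) = 106*((84 + 1)² - 106) = 106*(85² - 106) = 106*(7225 - 106) = 106*7119 = 754614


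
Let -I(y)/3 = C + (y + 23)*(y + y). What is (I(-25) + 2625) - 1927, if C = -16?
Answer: 446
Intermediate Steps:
I(y) = 48 - 6*y*(23 + y) (I(y) = -3*(-16 + (y + 23)*(y + y)) = -3*(-16 + (23 + y)*(2*y)) = -3*(-16 + 2*y*(23 + y)) = 48 - 6*y*(23 + y))
(I(-25) + 2625) - 1927 = ((48 - 138*(-25) - 6*(-25)²) + 2625) - 1927 = ((48 + 3450 - 6*625) + 2625) - 1927 = ((48 + 3450 - 3750) + 2625) - 1927 = (-252 + 2625) - 1927 = 2373 - 1927 = 446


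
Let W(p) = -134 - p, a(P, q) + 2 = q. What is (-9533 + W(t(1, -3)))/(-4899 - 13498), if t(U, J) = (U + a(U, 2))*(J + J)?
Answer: 9661/18397 ≈ 0.52514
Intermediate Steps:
a(P, q) = -2 + q
t(U, J) = 2*J*U (t(U, J) = (U + (-2 + 2))*(J + J) = (U + 0)*(2*J) = U*(2*J) = 2*J*U)
(-9533 + W(t(1, -3)))/(-4899 - 13498) = (-9533 + (-134 - 2*(-3)))/(-4899 - 13498) = (-9533 + (-134 - 1*(-6)))/(-18397) = (-9533 + (-134 + 6))*(-1/18397) = (-9533 - 128)*(-1/18397) = -9661*(-1/18397) = 9661/18397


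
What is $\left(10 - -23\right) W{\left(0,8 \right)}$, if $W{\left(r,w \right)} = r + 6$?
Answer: $198$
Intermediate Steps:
$W{\left(r,w \right)} = 6 + r$
$\left(10 - -23\right) W{\left(0,8 \right)} = \left(10 - -23\right) \left(6 + 0\right) = \left(10 + 23\right) 6 = 33 \cdot 6 = 198$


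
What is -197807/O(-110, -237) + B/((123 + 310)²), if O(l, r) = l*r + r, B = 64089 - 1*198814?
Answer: -40566987548/4843403337 ≈ -8.3757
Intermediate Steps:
B = -134725 (B = 64089 - 198814 = -134725)
O(l, r) = r + l*r
-197807/O(-110, -237) + B/((123 + 310)²) = -197807*(-1/(237*(1 - 110))) - 134725/(123 + 310)² = -197807/((-237*(-109))) - 134725/(433²) = -197807/25833 - 134725/187489 = -40566987548/4843403337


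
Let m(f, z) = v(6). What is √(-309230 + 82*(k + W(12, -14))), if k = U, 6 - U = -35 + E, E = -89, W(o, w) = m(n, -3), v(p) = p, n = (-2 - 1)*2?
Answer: I*√298078 ≈ 545.96*I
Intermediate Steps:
n = -6 (n = -3*2 = -6)
m(f, z) = 6
W(o, w) = 6
U = 130 (U = 6 - (-35 - 89) = 6 - 1*(-124) = 6 + 124 = 130)
k = 130
√(-309230 + 82*(k + W(12, -14))) = √(-309230 + 82*(130 + 6)) = √(-309230 + 82*136) = √(-309230 + 11152) = √(-298078) = I*√298078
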